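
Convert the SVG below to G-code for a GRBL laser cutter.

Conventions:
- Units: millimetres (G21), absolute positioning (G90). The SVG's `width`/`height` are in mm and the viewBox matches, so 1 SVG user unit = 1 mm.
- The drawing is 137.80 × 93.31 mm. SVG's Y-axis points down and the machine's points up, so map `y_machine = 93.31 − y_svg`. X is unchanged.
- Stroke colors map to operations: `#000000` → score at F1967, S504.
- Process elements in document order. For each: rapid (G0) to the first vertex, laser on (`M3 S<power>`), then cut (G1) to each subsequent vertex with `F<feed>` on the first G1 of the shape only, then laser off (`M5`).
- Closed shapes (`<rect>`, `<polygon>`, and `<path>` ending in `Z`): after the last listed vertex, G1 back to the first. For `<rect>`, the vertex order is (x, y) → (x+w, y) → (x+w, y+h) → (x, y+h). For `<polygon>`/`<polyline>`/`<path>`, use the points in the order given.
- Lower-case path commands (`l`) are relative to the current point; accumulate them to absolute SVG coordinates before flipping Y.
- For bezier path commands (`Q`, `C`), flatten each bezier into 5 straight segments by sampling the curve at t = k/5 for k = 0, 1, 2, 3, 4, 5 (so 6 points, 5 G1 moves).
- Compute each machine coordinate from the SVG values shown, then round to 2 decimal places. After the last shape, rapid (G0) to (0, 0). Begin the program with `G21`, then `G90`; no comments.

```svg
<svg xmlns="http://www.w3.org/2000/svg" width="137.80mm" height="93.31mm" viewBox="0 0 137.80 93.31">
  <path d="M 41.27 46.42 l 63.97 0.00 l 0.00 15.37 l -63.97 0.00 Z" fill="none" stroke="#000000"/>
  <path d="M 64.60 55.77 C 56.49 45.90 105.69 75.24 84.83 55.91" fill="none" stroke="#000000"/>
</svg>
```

G21
G90
G0 X41.27 Y46.89
M3 S504
G1 X105.24 Y46.89 F1967
G1 X105.24 Y31.52
G1 X41.27 Y31.52
G1 X41.27 Y46.89
M5
G0 X64.60 Y37.54
M3 S504
G1 X65.59 Y39.46 F1967
G1 X74.23 Y36.19
G1 X84.38 Y31.94
G1 X89.96 Y30.94
G1 X84.83 Y37.40
M5
G0 X0.00 Y0.00

viewBox `0 0 137.80 93.31` with mm width/height → 1 unit = 1 mm. Flip: y_m = 93.31 − y_svg.

**Shape 1** — `<path>` rectangle, stroke `#000000` → score (S504, F1967). Machine vertices: (41.27,46.89) → (105.24,46.89) → (105.24,31.52) → (41.27,31.52) → (41.27,46.89). Closed: final G1 returns to the first vertex.

**Shape 2** — `<path>` cubic bezier, stroke `#000000` → score (S504, F1967). Control points (SVG): P0=(64.60,55.77), P1=(56.49,45.90), P2=(105.69,75.24), P3=(84.83,55.91); sampled at t=k/5. Machine vertices: (64.60,37.54) → (65.59,39.46) → (74.23,36.19) → (84.38,31.94) → (89.96,30.94) → (84.83,37.40). Open path.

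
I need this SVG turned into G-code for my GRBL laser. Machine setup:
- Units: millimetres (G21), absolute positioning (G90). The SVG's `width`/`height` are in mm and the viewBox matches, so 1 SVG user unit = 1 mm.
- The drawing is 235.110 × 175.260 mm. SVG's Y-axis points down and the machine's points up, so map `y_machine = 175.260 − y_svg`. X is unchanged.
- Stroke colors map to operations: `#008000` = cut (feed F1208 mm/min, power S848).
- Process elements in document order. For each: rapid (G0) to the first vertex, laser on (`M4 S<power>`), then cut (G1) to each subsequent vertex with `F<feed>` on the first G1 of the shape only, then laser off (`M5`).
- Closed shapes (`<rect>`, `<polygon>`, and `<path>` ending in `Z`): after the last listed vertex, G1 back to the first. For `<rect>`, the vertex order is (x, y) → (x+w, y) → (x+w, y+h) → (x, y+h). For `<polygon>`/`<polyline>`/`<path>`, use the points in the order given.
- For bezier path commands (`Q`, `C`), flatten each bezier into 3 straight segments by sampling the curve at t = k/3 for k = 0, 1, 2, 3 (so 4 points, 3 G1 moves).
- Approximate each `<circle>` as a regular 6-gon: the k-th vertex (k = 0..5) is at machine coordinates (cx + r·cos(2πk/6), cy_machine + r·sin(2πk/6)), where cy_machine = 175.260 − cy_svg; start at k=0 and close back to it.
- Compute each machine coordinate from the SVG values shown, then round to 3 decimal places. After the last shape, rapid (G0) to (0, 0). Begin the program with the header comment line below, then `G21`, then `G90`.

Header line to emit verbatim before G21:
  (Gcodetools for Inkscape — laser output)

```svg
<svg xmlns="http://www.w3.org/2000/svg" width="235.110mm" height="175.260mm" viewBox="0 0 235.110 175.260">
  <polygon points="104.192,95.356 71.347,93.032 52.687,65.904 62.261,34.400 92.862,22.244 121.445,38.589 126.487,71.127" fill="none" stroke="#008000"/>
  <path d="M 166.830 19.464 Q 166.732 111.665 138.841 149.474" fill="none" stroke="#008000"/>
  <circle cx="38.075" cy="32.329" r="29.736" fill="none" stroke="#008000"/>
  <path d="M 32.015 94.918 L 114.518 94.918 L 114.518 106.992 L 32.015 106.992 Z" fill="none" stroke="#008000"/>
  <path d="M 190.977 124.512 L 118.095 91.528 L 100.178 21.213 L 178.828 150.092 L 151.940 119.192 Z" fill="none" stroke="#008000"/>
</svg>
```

(Gcodetools for Inkscape — laser output)
G21
G90
G0 X104.192 Y79.904
M4 S848
G1 X71.347 Y82.228 F1208
G1 X52.687 Y109.356
G1 X62.261 Y140.860
G1 X92.862 Y153.016
G1 X121.445 Y136.671
G1 X126.487 Y104.133
G1 X104.192 Y79.904
M5
G0 X166.830 Y155.796
M4 S848
G1 X163.677 Y100.372 F1208
G1 X154.347 Y57.036
G1 X138.841 Y25.786
M5
G0 X67.811 Y142.931
M4 S848
G1 X52.943 Y168.683 F1208
G1 X23.207 Y168.683
G1 X8.339 Y142.931
G1 X23.207 Y117.179
G1 X52.943 Y117.179
G1 X67.811 Y142.931
M5
G0 X32.015 Y80.342
M4 S848
G1 X114.518 Y80.342 F1208
G1 X114.518 Y68.268
G1 X32.015 Y68.268
G1 X32.015 Y80.342
M5
G0 X190.977 Y50.748
M4 S848
G1 X118.095 Y83.732 F1208
G1 X100.178 Y154.047
G1 X178.828 Y25.168
G1 X151.940 Y56.068
G1 X190.977 Y50.748
M5
G0 X0.000 Y0.000

Since the viewBox matches the mm dimensions, user units are millimetres directly. The only transform is the Y-flip y_m = 175.260 − y_svg.

Shape 1 is a regular polygon drawn with `<polygon>`. Its stroke #008000 means cut at S848, F1208. After flipping Y the toolpath is (104.192,79.904) → (71.347,82.228) → (52.687,109.356) → (62.261,140.860) → (92.862,153.016) → (121.445,136.671) → (126.487,104.133) → (104.192,79.904), returning to the start.

Shape 2 is a quadratic bezier drawn with `<path>`. Its stroke #008000 means cut at S848, F1208. After flipping Y the toolpath is (166.830,155.796) → (163.677,100.372) → (154.347,57.036) → (138.841,25.786).

Shape 3 is a circle drawn with `<circle>`. Its stroke #008000 means cut at S848, F1208. After flipping Y the toolpath is (67.811,142.931) → (52.943,168.683) → (23.207,168.683) → (8.339,142.931) → (23.207,117.179) → (52.943,117.179) → (67.811,142.931), returning to the start.

Shape 4 is a rectangle drawn with `<path>`. Its stroke #008000 means cut at S848, F1208. After flipping Y the toolpath is (32.015,80.342) → (114.518,80.342) → (114.518,68.268) → (32.015,68.268) → (32.015,80.342), returning to the start.

Shape 5 is a closed polygon drawn with `<path>`. Its stroke #008000 means cut at S848, F1208. After flipping Y the toolpath is (190.977,50.748) → (118.095,83.732) → (100.178,154.047) → (178.828,25.168) → (151.940,56.068) → (190.977,50.748), returning to the start.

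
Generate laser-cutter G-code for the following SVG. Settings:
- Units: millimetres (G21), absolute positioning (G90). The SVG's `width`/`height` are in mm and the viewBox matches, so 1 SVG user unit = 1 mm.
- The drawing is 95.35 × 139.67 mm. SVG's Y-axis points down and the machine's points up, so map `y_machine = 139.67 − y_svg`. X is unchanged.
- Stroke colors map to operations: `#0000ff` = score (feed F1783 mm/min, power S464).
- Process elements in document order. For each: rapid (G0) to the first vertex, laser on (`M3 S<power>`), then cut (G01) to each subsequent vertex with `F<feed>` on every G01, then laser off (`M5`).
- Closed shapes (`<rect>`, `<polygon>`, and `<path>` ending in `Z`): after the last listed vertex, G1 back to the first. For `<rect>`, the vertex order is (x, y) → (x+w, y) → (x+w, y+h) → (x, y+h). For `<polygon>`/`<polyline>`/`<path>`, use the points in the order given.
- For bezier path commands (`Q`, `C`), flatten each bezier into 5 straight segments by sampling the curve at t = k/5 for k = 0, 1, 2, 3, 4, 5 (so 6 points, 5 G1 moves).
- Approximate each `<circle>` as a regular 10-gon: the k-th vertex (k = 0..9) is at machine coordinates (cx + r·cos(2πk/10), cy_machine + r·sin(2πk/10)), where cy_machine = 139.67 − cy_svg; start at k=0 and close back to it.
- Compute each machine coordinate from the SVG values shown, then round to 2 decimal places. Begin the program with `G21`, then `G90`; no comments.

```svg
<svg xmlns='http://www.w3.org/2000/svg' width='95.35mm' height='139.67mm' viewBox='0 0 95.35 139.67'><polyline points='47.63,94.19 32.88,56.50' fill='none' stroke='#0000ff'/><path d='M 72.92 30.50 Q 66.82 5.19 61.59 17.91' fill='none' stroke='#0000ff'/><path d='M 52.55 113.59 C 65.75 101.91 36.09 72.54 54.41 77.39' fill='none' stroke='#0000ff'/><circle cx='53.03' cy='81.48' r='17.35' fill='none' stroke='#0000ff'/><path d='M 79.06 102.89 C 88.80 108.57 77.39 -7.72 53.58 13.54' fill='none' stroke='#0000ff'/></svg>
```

viewBox `0 0 95.35 139.67` with mm width/height → 1 unit = 1 mm. Flip: y_m = 139.67 − y_svg.

**Shape 1** — `<polyline>` line segment, stroke `#0000ff` → score (S464, F1783). Machine vertices: (47.63,45.48) → (32.88,83.17). Open path.

**Shape 2** — `<path>` quadratic bezier, stroke `#0000ff` → score (S464, F1783). Control points (SVG): P0=(72.92,30.50), P1=(66.82,5.19), P2=(61.59,17.91); sampled at t=k/5. Machine vertices: (72.92,109.17) → (70.51,117.77) → (68.18,123.33) → (65.91,125.85) → (63.72,125.33) → (61.59,121.76). Open path.

**Shape 3** — `<path>` cubic bezier, stroke `#0000ff` → score (S464, F1783). Control points (SVG): P0=(52.55,113.59), P1=(65.75,101.91), P2=(36.09,72.54), P3=(54.41,77.39); sampled at t=k/5. Machine vertices: (52.55,26.08) → (56.05,34.80) → (53.63,45.26) → (49.64,55.00) → (48.45,61.50) → (54.41,62.28). Open path.

**Shape 4** — `<circle>` circle, stroke `#0000ff` → score (S464, F1783). Machine vertices: (70.38,58.19) → (67.07,68.39) → (58.39,74.69) → (47.67,74.69) → (38.99,68.39) → (35.68,58.19) → (38.99,47.99) → (47.67,41.69) → (58.39,41.69) → (67.07,47.99) → (70.38,58.19). Closed: final G1 returns to the first vertex.

**Shape 5** — `<path>` cubic bezier, stroke `#0000ff` → score (S464, F1783). Control points (SVG): P0=(79.06,102.89), P1=(88.80,108.57), P2=(77.39,-7.72), P3=(53.58,13.54); sampled at t=k/5. Machine vertices: (79.06,36.78) → (82.44,45.93) → (81.16,71.90) → (75.64,102.23) → (66.31,124.46) → (53.58,126.13). Open path.

G21
G90
G0 X47.63 Y45.48
M3 S464
G01 X32.88 Y83.17 F1783
M5
G0 X72.92 Y109.17
M3 S464
G01 X70.51 Y117.77 F1783
G01 X68.18 Y123.33 F1783
G01 X65.91 Y125.85 F1783
G01 X63.72 Y125.33 F1783
G01 X61.59 Y121.76 F1783
M5
G0 X52.55 Y26.08
M3 S464
G01 X56.05 Y34.80 F1783
G01 X53.63 Y45.26 F1783
G01 X49.64 Y55.00 F1783
G01 X48.45 Y61.50 F1783
G01 X54.41 Y62.28 F1783
M5
G0 X70.38 Y58.19
M3 S464
G01 X67.07 Y68.39 F1783
G01 X58.39 Y74.69 F1783
G01 X47.67 Y74.69 F1783
G01 X38.99 Y68.39 F1783
G01 X35.68 Y58.19 F1783
G01 X38.99 Y47.99 F1783
G01 X47.67 Y41.69 F1783
G01 X58.39 Y41.69 F1783
G01 X67.07 Y47.99 F1783
G01 X70.38 Y58.19 F1783
M5
G0 X79.06 Y36.78
M3 S464
G01 X82.44 Y45.93 F1783
G01 X81.16 Y71.90 F1783
G01 X75.64 Y102.23 F1783
G01 X66.31 Y124.46 F1783
G01 X53.58 Y126.13 F1783
M5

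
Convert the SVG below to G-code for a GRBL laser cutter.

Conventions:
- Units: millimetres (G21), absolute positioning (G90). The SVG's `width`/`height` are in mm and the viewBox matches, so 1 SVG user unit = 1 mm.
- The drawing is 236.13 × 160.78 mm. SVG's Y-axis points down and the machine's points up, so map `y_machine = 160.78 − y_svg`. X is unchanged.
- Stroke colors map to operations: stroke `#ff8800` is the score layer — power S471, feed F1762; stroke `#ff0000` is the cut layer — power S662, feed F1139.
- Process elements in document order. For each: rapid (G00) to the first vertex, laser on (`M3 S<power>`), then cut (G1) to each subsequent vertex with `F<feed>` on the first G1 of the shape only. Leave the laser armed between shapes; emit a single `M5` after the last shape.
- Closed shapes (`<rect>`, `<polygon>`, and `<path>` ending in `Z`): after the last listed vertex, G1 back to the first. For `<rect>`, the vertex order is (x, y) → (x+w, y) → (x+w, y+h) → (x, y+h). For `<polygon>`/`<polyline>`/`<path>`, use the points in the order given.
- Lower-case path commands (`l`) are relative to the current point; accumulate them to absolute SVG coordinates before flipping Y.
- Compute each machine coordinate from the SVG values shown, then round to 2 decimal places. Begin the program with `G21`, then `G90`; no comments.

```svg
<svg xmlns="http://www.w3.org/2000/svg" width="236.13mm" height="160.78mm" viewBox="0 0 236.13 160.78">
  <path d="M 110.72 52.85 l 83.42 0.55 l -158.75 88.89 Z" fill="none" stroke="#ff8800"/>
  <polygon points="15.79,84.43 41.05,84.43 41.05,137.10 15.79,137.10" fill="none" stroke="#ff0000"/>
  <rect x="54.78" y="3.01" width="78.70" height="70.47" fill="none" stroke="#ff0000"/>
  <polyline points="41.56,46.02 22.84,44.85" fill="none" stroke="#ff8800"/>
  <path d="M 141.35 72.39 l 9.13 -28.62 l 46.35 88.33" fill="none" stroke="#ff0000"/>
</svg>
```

viewBox `0 0 236.13 160.78` with mm width/height → 1 unit = 1 mm. Flip: y_m = 160.78 − y_svg.

**Shape 1** — `<path>` closed polygon, stroke `#ff8800` → score (S471, F1762). Machine vertices: (110.72,107.93) → (194.14,107.38) → (35.39,18.49) → (110.72,107.93). Closed: final G1 returns to the first vertex.

**Shape 2** — `<polygon>` rectangle, stroke `#ff0000` → cut (S662, F1139). Machine vertices: (15.79,76.35) → (41.05,76.35) → (41.05,23.68) → (15.79,23.68) → (15.79,76.35). Closed: final G1 returns to the first vertex.

**Shape 3** — `<rect>` rectangle, stroke `#ff0000` → cut (S662, F1139). Machine vertices: (54.78,157.77) → (133.48,157.77) → (133.48,87.30) → (54.78,87.30) → (54.78,157.77). Closed: final G1 returns to the first vertex.

**Shape 4** — `<polyline>` line segment, stroke `#ff8800` → score (S471, F1762). Machine vertices: (41.56,114.76) → (22.84,115.93). Open path.

**Shape 5** — `<path>` open polyline, stroke `#ff0000` → cut (S662, F1139). Machine vertices: (141.35,88.39) → (150.48,117.01) → (196.83,28.68). Open path.

G21
G90
G00 X110.72 Y107.93
M3 S471
G1 X194.14 Y107.38 F1762
G1 X35.39 Y18.49
G1 X110.72 Y107.93
G00 X15.79 Y76.35
M3 S662
G1 X41.05 Y76.35 F1139
G1 X41.05 Y23.68
G1 X15.79 Y23.68
G1 X15.79 Y76.35
G00 X54.78 Y157.77
M3 S662
G1 X133.48 Y157.77 F1139
G1 X133.48 Y87.30
G1 X54.78 Y87.30
G1 X54.78 Y157.77
G00 X41.56 Y114.76
M3 S471
G1 X22.84 Y115.93 F1762
G00 X141.35 Y88.39
M3 S662
G1 X150.48 Y117.01 F1139
G1 X196.83 Y28.68
M5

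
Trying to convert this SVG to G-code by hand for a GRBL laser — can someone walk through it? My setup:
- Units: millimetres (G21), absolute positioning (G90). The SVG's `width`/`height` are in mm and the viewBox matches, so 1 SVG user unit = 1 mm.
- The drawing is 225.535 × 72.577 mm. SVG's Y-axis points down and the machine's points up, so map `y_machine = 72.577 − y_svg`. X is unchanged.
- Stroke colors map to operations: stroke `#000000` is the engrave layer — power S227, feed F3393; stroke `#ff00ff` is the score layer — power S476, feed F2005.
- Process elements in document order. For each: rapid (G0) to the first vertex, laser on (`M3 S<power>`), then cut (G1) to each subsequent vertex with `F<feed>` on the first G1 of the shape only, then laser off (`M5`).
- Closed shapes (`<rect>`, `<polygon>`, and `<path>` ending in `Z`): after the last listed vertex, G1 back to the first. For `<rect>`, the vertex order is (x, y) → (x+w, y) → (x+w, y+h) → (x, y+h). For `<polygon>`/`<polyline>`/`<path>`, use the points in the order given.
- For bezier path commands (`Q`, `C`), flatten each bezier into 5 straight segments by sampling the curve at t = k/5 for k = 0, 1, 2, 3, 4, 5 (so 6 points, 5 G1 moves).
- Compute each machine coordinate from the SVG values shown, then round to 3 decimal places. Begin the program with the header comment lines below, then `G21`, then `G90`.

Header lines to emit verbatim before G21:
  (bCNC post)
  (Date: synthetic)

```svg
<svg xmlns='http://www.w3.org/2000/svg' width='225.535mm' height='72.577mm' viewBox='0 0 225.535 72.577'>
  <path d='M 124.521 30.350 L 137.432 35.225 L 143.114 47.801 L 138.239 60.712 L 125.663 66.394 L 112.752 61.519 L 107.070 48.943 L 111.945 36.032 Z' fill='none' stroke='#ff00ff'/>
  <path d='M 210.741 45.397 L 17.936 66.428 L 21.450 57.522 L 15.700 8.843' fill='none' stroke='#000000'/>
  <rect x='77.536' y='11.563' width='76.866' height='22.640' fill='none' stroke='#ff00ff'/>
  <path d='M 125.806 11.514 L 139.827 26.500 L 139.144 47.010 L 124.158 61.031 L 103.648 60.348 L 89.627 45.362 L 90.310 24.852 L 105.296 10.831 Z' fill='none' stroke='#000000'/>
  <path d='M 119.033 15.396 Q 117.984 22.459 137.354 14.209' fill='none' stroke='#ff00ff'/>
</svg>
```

Since the viewBox matches the mm dimensions, user units are millimetres directly. The only transform is the Y-flip y_m = 72.577 − y_svg.

Shape 1 is a regular polygon drawn with `<path>`. Its stroke #ff00ff means score at S476, F2005. After flipping Y the toolpath is (124.521,42.227) → (137.432,37.352) → (143.114,24.776) → (138.239,11.865) → (125.663,6.183) → (112.752,11.058) → (107.070,23.634) → (111.945,36.545) → (124.521,42.227), returning to the start.

Shape 2 is a open polyline drawn with `<path>`. Its stroke #000000 means engrave at S227, F3393. After flipping Y the toolpath is (210.741,27.180) → (17.936,6.149) → (21.450,15.055) → (15.700,63.734).

Shape 3 is a rectangle drawn with `<rect>`. Its stroke #ff00ff means score at S476, F2005. After flipping Y the toolpath is (77.536,61.014) → (154.402,61.014) → (154.402,38.374) → (77.536,38.374) → (77.536,61.014), returning to the start.

Shape 4 is a regular polygon drawn with `<path>`. Its stroke #000000 means engrave at S227, F3393. After flipping Y the toolpath is (125.806,61.063) → (139.827,46.077) → (139.144,25.567) → (124.158,11.546) → (103.648,12.229) → (89.627,27.215) → (90.310,47.725) → (105.296,61.746) → (125.806,61.063), returning to the start.

Shape 5 is a quadratic bezier drawn with `<path>`. Its stroke #ff00ff means score at S476, F2005. After flipping Y the toolpath is (119.033,57.181) → (119.430,54.968) → (121.461,53.981) → (125.125,54.218) → (130.423,55.681) → (137.354,58.368).

(bCNC post)
(Date: synthetic)
G21
G90
G0 X124.521 Y42.227
M3 S476
G1 X137.432 Y37.352 F2005
G1 X143.114 Y24.776
G1 X138.239 Y11.865
G1 X125.663 Y6.183
G1 X112.752 Y11.058
G1 X107.070 Y23.634
G1 X111.945 Y36.545
G1 X124.521 Y42.227
M5
G0 X210.741 Y27.180
M3 S227
G1 X17.936 Y6.149 F3393
G1 X21.450 Y15.055
G1 X15.700 Y63.734
M5
G0 X77.536 Y61.014
M3 S476
G1 X154.402 Y61.014 F2005
G1 X154.402 Y38.374
G1 X77.536 Y38.374
G1 X77.536 Y61.014
M5
G0 X125.806 Y61.063
M3 S227
G1 X139.827 Y46.077 F3393
G1 X139.144 Y25.567
G1 X124.158 Y11.546
G1 X103.648 Y12.229
G1 X89.627 Y27.215
G1 X90.310 Y47.725
G1 X105.296 Y61.746
G1 X125.806 Y61.063
M5
G0 X119.033 Y57.181
M3 S476
G1 X119.430 Y54.968 F2005
G1 X121.461 Y53.981
G1 X125.125 Y54.218
G1 X130.423 Y55.681
G1 X137.354 Y58.368
M5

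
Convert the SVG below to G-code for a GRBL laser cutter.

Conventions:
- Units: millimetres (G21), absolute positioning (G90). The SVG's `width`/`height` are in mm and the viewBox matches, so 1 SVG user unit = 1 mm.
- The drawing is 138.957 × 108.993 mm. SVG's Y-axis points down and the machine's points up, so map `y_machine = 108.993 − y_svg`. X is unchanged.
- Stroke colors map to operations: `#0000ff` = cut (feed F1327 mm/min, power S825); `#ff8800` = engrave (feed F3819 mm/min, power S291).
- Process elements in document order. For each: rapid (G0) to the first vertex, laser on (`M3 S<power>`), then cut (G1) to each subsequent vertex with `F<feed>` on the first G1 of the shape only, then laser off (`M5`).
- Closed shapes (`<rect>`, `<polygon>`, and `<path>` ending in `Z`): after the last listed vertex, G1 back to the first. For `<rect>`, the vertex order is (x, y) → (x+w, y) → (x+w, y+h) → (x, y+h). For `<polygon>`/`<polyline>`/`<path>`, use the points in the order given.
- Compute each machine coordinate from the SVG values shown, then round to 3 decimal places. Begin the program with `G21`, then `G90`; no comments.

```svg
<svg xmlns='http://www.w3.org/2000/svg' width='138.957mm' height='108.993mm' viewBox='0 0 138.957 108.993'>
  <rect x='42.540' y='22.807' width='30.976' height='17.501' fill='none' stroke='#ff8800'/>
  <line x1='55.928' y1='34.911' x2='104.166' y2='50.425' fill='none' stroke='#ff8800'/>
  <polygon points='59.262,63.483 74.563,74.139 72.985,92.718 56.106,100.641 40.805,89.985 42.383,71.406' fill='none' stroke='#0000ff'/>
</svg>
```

Since the viewBox matches the mm dimensions, user units are millimetres directly. The only transform is the Y-flip y_m = 108.993 − y_svg.

Shape 1 is a rectangle drawn with `<rect>`. Its stroke #ff8800 means engrave at S291, F3819. After flipping Y the toolpath is (42.540,86.186) → (73.516,86.186) → (73.516,68.685) → (42.540,68.685) → (42.540,86.186), returning to the start.

Shape 2 is a line segment drawn with `<line>`. Its stroke #ff8800 means engrave at S291, F3819. After flipping Y the toolpath is (55.928,74.082) → (104.166,58.568).

Shape 3 is a regular polygon drawn with `<polygon>`. Its stroke #0000ff means cut at S825, F1327. After flipping Y the toolpath is (59.262,45.510) → (74.563,34.854) → (72.985,16.275) → (56.106,8.352) → (40.805,19.008) → (42.383,37.587) → (59.262,45.510), returning to the start.

G21
G90
G0 X42.540 Y86.186
M3 S291
G1 X73.516 Y86.186 F3819
G1 X73.516 Y68.685
G1 X42.540 Y68.685
G1 X42.540 Y86.186
M5
G0 X55.928 Y74.082
M3 S291
G1 X104.166 Y58.568 F3819
M5
G0 X59.262 Y45.510
M3 S825
G1 X74.563 Y34.854 F1327
G1 X72.985 Y16.275
G1 X56.106 Y8.352
G1 X40.805 Y19.008
G1 X42.383 Y37.587
G1 X59.262 Y45.510
M5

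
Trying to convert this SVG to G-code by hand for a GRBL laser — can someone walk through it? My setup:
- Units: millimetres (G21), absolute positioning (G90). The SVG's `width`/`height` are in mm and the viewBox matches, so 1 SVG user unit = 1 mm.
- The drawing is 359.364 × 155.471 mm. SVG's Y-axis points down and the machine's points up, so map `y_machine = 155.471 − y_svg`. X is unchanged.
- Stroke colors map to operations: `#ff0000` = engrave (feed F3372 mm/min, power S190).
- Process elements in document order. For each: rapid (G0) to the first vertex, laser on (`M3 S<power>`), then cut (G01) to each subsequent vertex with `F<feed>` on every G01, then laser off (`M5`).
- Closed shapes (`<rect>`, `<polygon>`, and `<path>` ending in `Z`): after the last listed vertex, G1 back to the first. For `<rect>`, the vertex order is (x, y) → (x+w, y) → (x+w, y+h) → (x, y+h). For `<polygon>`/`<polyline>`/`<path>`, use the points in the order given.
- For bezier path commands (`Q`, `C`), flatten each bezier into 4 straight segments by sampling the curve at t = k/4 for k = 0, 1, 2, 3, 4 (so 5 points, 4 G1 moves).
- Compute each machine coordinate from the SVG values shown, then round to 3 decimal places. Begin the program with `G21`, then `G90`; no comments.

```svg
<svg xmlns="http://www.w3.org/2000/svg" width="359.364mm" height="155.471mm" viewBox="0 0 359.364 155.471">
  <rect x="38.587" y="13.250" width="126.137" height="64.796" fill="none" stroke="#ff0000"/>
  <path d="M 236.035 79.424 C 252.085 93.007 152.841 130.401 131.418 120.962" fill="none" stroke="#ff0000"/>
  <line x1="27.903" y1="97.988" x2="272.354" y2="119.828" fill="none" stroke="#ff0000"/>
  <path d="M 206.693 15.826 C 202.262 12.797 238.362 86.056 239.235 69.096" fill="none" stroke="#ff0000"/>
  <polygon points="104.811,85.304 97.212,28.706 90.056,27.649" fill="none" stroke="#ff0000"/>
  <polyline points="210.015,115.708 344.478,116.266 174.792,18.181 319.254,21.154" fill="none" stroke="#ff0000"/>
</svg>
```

G21
G90
G0 X38.587 Y142.221
M3 S190
G01 X164.724 Y142.221 F3372
G01 X164.724 Y77.425 F3372
G01 X38.587 Y77.425 F3372
G01 X38.587 Y142.221 F3372
M5
G0 X236.035 Y76.047
M3 S190
G01 X229.472 Y62.499 F3372
G01 X197.779 Y46.645 F3372
G01 X159.059 Y35.107 F3372
G01 X131.418 Y34.509 F3372
M5
G0 X27.903 Y57.483
M3 S190
G01 X272.354 Y35.643 F3372
M5
G0 X206.693 Y139.645
M3 S190
G01 X209.786 Y130.214 F3372
G01 X220.975 Y107.786 F3372
G01 X233.159 Y87.969 F3372
G01 X239.235 Y86.375 F3372
M5
G0 X104.811 Y70.167
M3 S190
G01 X97.212 Y126.765 F3372
G01 X90.056 Y127.822 F3372
G01 X104.811 Y70.167 F3372
M5
G0 X210.015 Y39.763
M3 S190
G01 X344.478 Y39.205 F3372
G01 X174.792 Y137.290 F3372
G01 X319.254 Y134.317 F3372
M5

1 u = 1 mm; y_m = 155.471 − y.

[1] `<rect>` rectangle, #ff0000→engrave S190 F3372: (38.587,142.221) → (164.724,142.221) → (164.724,77.425) → (38.587,77.425) → (38.587,142.221) (closed)

[2] `<path>` cubic bezier, #ff0000→engrave S190 F3372: (236.035,76.047) → (229.472,62.499) → (197.779,46.645) → (159.059,35.107) → (131.418,34.509)

[3] `<line>` line segment, #ff0000→engrave S190 F3372: (27.903,57.483) → (272.354,35.643)

[4] `<path>` cubic bezier, #ff0000→engrave S190 F3372: (206.693,139.645) → (209.786,130.214) → (220.975,107.786) → (233.159,87.969) → (239.235,86.375)

[5] `<polygon>` closed polygon, #ff0000→engrave S190 F3372: (104.811,70.167) → (97.212,126.765) → (90.056,127.822) → (104.811,70.167) (closed)

[6] `<polyline>` open polyline, #ff0000→engrave S190 F3372: (210.015,39.763) → (344.478,39.205) → (174.792,137.290) → (319.254,134.317)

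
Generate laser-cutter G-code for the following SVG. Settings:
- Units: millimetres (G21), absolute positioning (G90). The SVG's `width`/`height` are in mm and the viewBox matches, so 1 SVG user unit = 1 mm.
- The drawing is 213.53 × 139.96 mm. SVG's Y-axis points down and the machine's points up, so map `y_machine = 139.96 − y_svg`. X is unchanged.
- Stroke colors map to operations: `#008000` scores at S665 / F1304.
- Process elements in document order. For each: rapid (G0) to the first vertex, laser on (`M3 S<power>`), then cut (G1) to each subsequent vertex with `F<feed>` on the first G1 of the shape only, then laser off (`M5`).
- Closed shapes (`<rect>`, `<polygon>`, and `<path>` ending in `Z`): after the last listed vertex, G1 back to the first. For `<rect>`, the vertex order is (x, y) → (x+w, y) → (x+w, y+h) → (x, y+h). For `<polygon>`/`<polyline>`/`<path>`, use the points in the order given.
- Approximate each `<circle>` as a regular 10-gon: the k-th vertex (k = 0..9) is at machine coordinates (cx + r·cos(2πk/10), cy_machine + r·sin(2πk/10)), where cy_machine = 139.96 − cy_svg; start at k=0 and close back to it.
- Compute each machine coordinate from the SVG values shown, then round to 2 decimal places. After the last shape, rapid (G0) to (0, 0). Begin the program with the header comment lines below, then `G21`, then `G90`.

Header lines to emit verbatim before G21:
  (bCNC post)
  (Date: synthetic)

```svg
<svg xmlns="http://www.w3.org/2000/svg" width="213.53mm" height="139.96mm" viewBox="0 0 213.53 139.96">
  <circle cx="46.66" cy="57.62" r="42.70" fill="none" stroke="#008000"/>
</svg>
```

1 u = 1 mm; y_m = 139.96 − y.

[1] `<circle>` circle, #008000→score S665 F1304: (89.36,82.34) → (81.21,107.44) → (59.86,122.95) → (33.46,122.95) → (12.11,107.44) → (3.96,82.34) → (12.11,57.24) → (33.46,41.73) → (59.86,41.73) → (81.21,57.24) → (89.36,82.34) (closed)

(bCNC post)
(Date: synthetic)
G21
G90
G0 X89.36 Y82.34
M3 S665
G1 X81.21 Y107.44 F1304
G1 X59.86 Y122.95
G1 X33.46 Y122.95
G1 X12.11 Y107.44
G1 X3.96 Y82.34
G1 X12.11 Y57.24
G1 X33.46 Y41.73
G1 X59.86 Y41.73
G1 X81.21 Y57.24
G1 X89.36 Y82.34
M5
G0 X0.00 Y0.00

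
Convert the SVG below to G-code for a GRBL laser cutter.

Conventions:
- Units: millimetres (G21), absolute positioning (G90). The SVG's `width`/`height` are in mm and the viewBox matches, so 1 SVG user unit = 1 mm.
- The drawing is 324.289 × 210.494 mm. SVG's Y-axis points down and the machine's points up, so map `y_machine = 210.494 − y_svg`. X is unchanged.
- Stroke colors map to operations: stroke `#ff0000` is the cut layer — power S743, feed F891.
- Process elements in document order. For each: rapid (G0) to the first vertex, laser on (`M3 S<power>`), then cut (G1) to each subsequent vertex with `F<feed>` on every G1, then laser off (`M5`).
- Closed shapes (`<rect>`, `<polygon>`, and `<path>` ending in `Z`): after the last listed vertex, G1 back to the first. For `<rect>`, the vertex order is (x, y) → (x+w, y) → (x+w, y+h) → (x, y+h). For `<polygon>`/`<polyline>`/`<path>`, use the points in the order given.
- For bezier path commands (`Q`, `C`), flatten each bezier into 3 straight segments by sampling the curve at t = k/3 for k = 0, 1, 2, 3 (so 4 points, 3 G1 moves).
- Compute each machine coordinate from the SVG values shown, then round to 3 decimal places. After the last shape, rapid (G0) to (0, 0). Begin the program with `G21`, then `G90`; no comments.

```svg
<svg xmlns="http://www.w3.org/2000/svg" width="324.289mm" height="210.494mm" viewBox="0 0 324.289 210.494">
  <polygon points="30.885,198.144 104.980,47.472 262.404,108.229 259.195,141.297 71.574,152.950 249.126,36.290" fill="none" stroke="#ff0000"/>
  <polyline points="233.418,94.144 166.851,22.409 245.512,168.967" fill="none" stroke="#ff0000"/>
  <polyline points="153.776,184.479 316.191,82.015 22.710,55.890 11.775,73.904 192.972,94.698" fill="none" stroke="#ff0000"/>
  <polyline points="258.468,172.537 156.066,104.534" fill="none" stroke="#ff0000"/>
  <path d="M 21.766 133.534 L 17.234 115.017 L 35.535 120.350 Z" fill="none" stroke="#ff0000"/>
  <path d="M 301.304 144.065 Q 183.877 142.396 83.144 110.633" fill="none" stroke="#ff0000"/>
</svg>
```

G21
G90
G0 X30.885 Y12.350
M3 S743
G1 X104.980 Y163.022 F891
G1 X262.404 Y102.265 F891
G1 X259.195 Y69.197 F891
G1 X71.574 Y57.544 F891
G1 X249.126 Y174.204 F891
G1 X30.885 Y12.350 F891
M5
G0 X233.418 Y116.350
M3 S743
G1 X166.851 Y188.085 F891
G1 X245.512 Y41.527 F891
M5
G0 X153.776 Y26.015
M3 S743
G1 X316.191 Y128.479 F891
G1 X22.710 Y154.604 F891
G1 X11.775 Y136.590 F891
G1 X192.972 Y115.796 F891
M5
G0 X258.468 Y37.957
M3 S743
G1 X156.066 Y105.960 F891
M5
G0 X21.766 Y76.960
M3 S743
G1 X17.234 Y95.477 F891
G1 X35.535 Y90.144 F891
G1 X21.766 Y76.960 F891
M5
G0 X301.304 Y66.429
M3 S743
G1 X224.874 Y70.885 F891
G1 X152.154 Y82.029 F891
G1 X83.144 Y99.861 F891
M5
G0 X0.000 Y0.000

Since the viewBox matches the mm dimensions, user units are millimetres directly. The only transform is the Y-flip y_m = 210.494 − y_svg.

Shape 1 is a closed polygon drawn with `<polygon>`. Its stroke #ff0000 means cut at S743, F891. After flipping Y the toolpath is (30.885,12.350) → (104.980,163.022) → (262.404,102.265) → (259.195,69.197) → (71.574,57.544) → (249.126,174.204) → (30.885,12.350), returning to the start.

Shape 2 is a open polyline drawn with `<polyline>`. Its stroke #ff0000 means cut at S743, F891. After flipping Y the toolpath is (233.418,116.350) → (166.851,188.085) → (245.512,41.527).

Shape 3 is a open polyline drawn with `<polyline>`. Its stroke #ff0000 means cut at S743, F891. After flipping Y the toolpath is (153.776,26.015) → (316.191,128.479) → (22.710,154.604) → (11.775,136.590) → (192.972,115.796).

Shape 4 is a line segment drawn with `<polyline>`. Its stroke #ff0000 means cut at S743, F891. After flipping Y the toolpath is (258.468,37.957) → (156.066,105.960).

Shape 5 is a regular polygon drawn with `<path>`. Its stroke #ff0000 means cut at S743, F891. After flipping Y the toolpath is (21.766,76.960) → (17.234,95.477) → (35.535,90.144) → (21.766,76.960), returning to the start.

Shape 6 is a quadratic bezier drawn with `<path>`. Its stroke #ff0000 means cut at S743, F891. After flipping Y the toolpath is (301.304,66.429) → (224.874,70.885) → (152.154,82.029) → (83.144,99.861).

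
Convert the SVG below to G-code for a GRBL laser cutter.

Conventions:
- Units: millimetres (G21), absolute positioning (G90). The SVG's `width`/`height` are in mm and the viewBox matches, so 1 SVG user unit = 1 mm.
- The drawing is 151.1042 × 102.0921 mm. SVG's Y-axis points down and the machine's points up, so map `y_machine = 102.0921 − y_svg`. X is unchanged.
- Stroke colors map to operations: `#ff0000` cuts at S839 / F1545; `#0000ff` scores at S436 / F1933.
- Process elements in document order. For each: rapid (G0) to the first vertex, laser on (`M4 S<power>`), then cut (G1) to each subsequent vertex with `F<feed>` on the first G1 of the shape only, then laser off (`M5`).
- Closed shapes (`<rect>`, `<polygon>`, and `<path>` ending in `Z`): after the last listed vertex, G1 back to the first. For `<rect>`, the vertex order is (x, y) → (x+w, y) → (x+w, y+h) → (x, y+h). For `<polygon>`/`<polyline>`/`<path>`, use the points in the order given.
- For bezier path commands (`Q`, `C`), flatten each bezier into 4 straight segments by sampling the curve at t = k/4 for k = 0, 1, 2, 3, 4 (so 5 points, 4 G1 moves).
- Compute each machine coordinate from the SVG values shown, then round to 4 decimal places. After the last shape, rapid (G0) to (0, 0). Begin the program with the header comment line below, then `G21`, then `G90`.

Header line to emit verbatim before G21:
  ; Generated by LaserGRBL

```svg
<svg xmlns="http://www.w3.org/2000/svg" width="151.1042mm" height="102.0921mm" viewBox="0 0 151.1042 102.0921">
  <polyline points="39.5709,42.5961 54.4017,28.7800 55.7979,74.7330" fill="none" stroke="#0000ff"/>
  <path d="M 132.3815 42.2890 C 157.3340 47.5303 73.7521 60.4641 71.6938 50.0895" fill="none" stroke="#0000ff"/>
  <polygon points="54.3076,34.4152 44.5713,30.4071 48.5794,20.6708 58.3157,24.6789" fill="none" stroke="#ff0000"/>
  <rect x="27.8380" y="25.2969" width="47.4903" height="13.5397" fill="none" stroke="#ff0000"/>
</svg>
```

Since the viewBox matches the mm dimensions, user units are millimetres directly. The only transform is the Y-flip y_m = 102.0921 − y_svg.

Shape 1 is a open polyline drawn with `<polyline>`. Its stroke #0000ff means score at S436, F1933. After flipping Y the toolpath is (39.5709,59.4960) → (54.4017,73.3121) → (55.7979,27.3591).

Shape 2 is a cubic bezier drawn with `<path>`. Its stroke #0000ff means score at S436, F1933. After flipping Y the toolpath is (132.3815,59.8031) → (133.7153,54.9142) → (112.1667,50.0469) → (85.5535,48.1076) → (71.6938,52.0026).

Shape 3 is a regular polygon drawn with `<polygon>`. Its stroke #ff0000 means cut at S839, F1545. After flipping Y the toolpath is (54.3076,67.6769) → (44.5713,71.6850) → (48.5794,81.4213) → (58.3157,77.4132) → (54.3076,67.6769), returning to the start.

Shape 4 is a rectangle drawn with `<rect>`. Its stroke #ff0000 means cut at S839, F1545. After flipping Y the toolpath is (27.8380,76.7952) → (75.3283,76.7952) → (75.3283,63.2555) → (27.8380,63.2555) → (27.8380,76.7952), returning to the start.

; Generated by LaserGRBL
G21
G90
G0 X39.5709 Y59.4960
M4 S436
G1 X54.4017 Y73.3121 F1933
G1 X55.7979 Y27.3591
M5
G0 X132.3815 Y59.8031
M4 S436
G1 X133.7153 Y54.9142 F1933
G1 X112.1667 Y50.0469
G1 X85.5535 Y48.1076
G1 X71.6938 Y52.0026
M5
G0 X54.3076 Y67.6769
M4 S839
G1 X44.5713 Y71.6850 F1545
G1 X48.5794 Y81.4213
G1 X58.3157 Y77.4132
G1 X54.3076 Y67.6769
M5
G0 X27.8380 Y76.7952
M4 S839
G1 X75.3283 Y76.7952 F1545
G1 X75.3283 Y63.2555
G1 X27.8380 Y63.2555
G1 X27.8380 Y76.7952
M5
G0 X0.0000 Y0.0000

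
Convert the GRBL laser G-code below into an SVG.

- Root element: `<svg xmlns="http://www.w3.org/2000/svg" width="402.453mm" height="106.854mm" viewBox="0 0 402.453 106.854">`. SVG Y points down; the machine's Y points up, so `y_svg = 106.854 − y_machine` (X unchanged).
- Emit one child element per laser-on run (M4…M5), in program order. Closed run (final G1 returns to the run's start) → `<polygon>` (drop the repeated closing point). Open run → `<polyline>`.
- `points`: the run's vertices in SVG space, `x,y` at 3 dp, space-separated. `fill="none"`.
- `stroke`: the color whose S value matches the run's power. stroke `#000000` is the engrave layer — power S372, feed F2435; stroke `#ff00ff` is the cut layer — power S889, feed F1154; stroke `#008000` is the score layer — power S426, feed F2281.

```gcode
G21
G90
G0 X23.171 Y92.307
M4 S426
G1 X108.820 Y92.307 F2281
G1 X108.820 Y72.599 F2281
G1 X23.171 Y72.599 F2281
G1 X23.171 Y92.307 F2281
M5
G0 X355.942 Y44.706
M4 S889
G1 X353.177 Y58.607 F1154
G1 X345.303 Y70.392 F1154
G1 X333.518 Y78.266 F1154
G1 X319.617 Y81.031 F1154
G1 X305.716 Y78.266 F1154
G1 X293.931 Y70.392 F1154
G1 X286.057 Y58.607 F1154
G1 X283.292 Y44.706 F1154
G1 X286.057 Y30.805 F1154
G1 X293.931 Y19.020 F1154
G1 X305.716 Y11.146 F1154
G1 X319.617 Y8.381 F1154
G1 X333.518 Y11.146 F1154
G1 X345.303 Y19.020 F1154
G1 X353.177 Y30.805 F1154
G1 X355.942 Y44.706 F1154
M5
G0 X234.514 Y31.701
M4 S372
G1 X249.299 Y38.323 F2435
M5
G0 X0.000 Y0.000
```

Each laser-on run becomes one SVG element. Flip Y back into SVG space with y_svg = 106.854 − y_machine.

Run 1: the run's S426 means `#008000` (score). The run returns to its start, so emit a `<polygon>` with points (Y-flipped): 23.171,14.547 108.820,14.547 108.820,34.255 23.171,34.255.

Run 2: the run's S889 means `#ff00ff` (cut). The run returns to its start, so emit a `<polygon>` with points (Y-flipped): 355.942,62.148 353.177,48.247 345.303,36.462 333.518,28.588 319.617,25.823 305.716,28.588 293.931,36.462 286.057,48.247 283.292,62.148 286.057,76.049 293.931,87.834 305.716,95.708 319.617,98.473 333.518,95.708 345.303,87.834 353.177,76.049.

Run 3: the run's S372 means `#000000` (engrave). The run is open, so emit a `<polyline>` with points (Y-flipped): 234.514,75.153 249.299,68.531.

<svg xmlns="http://www.w3.org/2000/svg" width="402.453mm" height="106.854mm" viewBox="0 0 402.453 106.854">
  <polygon points="23.171,14.547 108.820,14.547 108.820,34.255 23.171,34.255" fill="none" stroke="#008000"/>
  <polygon points="355.942,62.148 353.177,48.247 345.303,36.462 333.518,28.588 319.617,25.823 305.716,28.588 293.931,36.462 286.057,48.247 283.292,62.148 286.057,76.049 293.931,87.834 305.716,95.708 319.617,98.473 333.518,95.708 345.303,87.834 353.177,76.049" fill="none" stroke="#ff00ff"/>
  <polyline points="234.514,75.153 249.299,68.531" fill="none" stroke="#000000"/>
</svg>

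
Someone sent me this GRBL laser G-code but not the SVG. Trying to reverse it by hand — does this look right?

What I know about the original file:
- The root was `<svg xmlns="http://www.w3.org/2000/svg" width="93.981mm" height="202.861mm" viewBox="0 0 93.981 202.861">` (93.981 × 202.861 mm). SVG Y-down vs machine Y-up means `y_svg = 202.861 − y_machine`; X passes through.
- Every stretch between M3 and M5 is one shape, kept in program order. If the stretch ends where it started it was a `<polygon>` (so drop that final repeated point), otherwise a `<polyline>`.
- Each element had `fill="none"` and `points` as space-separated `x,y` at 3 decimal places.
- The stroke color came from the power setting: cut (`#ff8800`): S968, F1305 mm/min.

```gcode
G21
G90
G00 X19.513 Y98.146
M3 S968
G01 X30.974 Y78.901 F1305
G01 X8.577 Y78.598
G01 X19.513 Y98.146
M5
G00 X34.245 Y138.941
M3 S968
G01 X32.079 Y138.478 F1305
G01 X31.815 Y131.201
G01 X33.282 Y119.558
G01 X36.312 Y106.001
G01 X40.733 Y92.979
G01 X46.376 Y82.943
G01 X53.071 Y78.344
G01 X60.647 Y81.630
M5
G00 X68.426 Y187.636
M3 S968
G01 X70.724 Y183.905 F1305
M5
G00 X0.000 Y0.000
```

Machine Y-up, SVG Y-down with viewBox height 202.861, so y_svg = 202.861 − y_machine; X carries over. Every run uses S968, so all elements get stroke `#ff8800` (cut).

Run 1: The run returns to its start, so emit a `<polygon>` with points (Y-flipped): 19.513,104.715 30.974,123.960 8.577,124.263.

Run 2: The run is open, so emit a `<polyline>` with points (Y-flipped): 34.245,63.920 32.079,64.383 31.815,71.660 33.282,83.303 36.312,96.860 40.733,109.882 46.376,119.918 53.071,124.517 60.647,121.231.

Run 3: The run is open, so emit a `<polyline>` with points (Y-flipped): 68.426,15.225 70.724,18.956.

<svg xmlns="http://www.w3.org/2000/svg" width="93.981mm" height="202.861mm" viewBox="0 0 93.981 202.861">
  <polygon points="19.513,104.715 30.974,123.960 8.577,124.263" fill="none" stroke="#ff8800"/>
  <polyline points="34.245,63.920 32.079,64.383 31.815,71.660 33.282,83.303 36.312,96.860 40.733,109.882 46.376,119.918 53.071,124.517 60.647,121.231" fill="none" stroke="#ff8800"/>
  <polyline points="68.426,15.225 70.724,18.956" fill="none" stroke="#ff8800"/>
</svg>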